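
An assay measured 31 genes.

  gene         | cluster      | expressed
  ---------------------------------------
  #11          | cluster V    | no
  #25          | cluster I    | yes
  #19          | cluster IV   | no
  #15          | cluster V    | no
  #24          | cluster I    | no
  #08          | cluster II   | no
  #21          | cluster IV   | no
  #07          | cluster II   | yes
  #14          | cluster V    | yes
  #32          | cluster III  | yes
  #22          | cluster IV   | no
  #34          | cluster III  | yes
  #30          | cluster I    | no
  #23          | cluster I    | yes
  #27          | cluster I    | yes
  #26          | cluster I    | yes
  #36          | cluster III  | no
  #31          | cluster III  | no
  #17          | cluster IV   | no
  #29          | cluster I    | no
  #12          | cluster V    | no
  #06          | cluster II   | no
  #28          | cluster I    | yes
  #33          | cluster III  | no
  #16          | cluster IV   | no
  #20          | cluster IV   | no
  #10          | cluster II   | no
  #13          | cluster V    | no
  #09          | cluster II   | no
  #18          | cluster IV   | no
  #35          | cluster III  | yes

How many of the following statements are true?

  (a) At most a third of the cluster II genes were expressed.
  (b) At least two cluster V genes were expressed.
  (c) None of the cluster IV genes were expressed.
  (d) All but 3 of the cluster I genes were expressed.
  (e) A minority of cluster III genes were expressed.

3

(a) cluster II: |A| = 5, |A ∩ B| = 1; needs |A ∩ B| / |A| ≤ 1/3 — true.
(b) cluster V: |A| = 5, |A ∩ B| = 1; needs |A ∩ B| ≥ 2 — false.
(c) cluster IV: |A| = 7, |A ∩ B| = 0; needs A ∩ B = ∅ (|A ∩ B| = 0) — true.
(d) cluster I: |A| = 8, |A ∩ B| = 5; needs |A ∖ B| = 3 — true.
(e) cluster III: |A| = 6, |A ∩ B| = 3; needs |A ∩ B| < |A ∖ B| — false.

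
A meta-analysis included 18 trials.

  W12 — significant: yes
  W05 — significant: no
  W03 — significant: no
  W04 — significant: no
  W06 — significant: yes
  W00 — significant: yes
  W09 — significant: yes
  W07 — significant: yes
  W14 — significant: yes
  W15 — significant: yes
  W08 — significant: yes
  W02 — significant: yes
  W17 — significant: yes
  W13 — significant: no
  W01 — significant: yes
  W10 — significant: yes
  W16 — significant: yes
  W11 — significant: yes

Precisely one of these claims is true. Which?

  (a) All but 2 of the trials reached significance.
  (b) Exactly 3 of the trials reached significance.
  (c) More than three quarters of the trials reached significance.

(c)

|A| = 18, |A ∩ B| = 14, |A ∖ B| = 4.
(a) requires |A ∖ B| = 2: false.
(b) requires |A ∩ B| = 3: false.
(c) requires |A ∩ B| / |A| > 3/4: true.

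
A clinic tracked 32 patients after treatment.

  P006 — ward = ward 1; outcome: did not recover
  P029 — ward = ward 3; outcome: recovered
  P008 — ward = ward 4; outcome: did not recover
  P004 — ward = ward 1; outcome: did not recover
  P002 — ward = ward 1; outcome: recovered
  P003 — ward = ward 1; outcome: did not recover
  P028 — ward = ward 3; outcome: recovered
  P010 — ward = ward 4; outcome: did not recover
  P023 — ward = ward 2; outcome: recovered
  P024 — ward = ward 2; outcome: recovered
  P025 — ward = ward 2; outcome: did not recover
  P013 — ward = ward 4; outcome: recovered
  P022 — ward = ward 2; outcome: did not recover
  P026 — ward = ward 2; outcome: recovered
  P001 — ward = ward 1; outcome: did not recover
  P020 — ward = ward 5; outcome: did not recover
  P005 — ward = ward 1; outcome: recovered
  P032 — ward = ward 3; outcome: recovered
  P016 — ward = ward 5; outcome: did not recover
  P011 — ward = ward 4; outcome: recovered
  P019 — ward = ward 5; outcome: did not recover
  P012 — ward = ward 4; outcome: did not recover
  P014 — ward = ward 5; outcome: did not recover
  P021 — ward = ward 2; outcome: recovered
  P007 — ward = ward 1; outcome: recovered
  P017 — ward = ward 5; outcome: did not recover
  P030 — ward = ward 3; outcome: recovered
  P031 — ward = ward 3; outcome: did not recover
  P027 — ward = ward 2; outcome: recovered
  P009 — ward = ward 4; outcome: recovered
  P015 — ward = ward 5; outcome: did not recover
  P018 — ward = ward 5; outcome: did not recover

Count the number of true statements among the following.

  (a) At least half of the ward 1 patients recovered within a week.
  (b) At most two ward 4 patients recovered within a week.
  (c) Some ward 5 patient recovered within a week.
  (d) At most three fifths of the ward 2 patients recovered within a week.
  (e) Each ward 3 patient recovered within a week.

0

(a) ward 1: |A| = 7, |A ∩ B| = 3; needs |A ∩ B| ≥ |A ∖ B| — false.
(b) ward 4: |A| = 6, |A ∩ B| = 3; needs |A ∩ B| ≤ 2 — false.
(c) ward 5: |A| = 7, |A ∩ B| = 0; needs A ∩ B ≠ ∅ (|A ∩ B| ≥ 1) — false.
(d) ward 2: |A| = 7, |A ∩ B| = 5; needs |A ∩ B| / |A| ≤ 3/5 — false.
(e) ward 3: |A| = 5, |A ∩ B| = 4; needs A ⊆ B, i.e. every element of A is in B (|A ∖ B| = 0) — false.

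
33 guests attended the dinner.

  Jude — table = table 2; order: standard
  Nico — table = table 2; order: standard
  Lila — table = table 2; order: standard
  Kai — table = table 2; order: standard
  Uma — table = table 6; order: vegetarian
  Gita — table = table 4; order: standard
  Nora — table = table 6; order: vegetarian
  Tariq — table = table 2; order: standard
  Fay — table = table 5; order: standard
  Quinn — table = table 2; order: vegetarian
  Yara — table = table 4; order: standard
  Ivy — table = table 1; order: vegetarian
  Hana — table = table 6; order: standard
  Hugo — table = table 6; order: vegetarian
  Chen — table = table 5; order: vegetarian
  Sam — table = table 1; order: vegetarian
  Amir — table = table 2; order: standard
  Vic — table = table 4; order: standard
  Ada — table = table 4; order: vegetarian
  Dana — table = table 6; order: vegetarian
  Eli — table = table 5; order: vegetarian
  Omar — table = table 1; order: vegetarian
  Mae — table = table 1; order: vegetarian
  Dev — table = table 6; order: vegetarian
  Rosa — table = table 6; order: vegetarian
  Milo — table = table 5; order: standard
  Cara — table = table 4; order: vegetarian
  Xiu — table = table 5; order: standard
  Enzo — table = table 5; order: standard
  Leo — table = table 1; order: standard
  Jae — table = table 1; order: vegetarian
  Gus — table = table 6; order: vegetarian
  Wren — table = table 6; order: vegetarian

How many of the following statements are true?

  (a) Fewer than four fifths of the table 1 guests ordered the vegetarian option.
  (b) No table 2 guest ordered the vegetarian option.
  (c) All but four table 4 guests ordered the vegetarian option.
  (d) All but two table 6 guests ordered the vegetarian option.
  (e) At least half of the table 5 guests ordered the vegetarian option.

(a) table 1: |A| = 6, |A ∩ B| = 5; needs |A ∩ B| / |A| < 4/5 — false.
(b) table 2: |A| = 7, |A ∩ B| = 1; needs A ∩ B = ∅ (|A ∩ B| = 0) — false.
(c) table 4: |A| = 5, |A ∩ B| = 2; needs |A ∖ B| = 4 — false.
(d) table 6: |A| = 9, |A ∩ B| = 8; needs |A ∖ B| = 2 — false.
(e) table 5: |A| = 6, |A ∩ B| = 2; needs |A ∩ B| ≥ |A ∖ B| — false.

0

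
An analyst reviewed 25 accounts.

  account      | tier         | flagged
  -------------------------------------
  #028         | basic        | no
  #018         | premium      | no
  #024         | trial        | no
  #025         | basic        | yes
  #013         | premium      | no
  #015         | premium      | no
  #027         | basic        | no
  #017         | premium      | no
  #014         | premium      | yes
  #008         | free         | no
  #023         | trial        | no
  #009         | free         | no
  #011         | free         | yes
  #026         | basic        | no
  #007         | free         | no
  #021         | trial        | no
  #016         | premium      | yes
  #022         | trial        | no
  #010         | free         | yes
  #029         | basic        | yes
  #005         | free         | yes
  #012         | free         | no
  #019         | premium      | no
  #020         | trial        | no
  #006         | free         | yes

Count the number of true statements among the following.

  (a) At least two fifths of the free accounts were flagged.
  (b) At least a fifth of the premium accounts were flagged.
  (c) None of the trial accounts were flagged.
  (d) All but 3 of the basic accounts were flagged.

4

(a) free: |A| = 8, |A ∩ B| = 4; needs |A ∩ B| / |A| ≥ 2/5 — true.
(b) premium: |A| = 7, |A ∩ B| = 2; needs |A ∩ B| / |A| ≥ 1/5 — true.
(c) trial: |A| = 5, |A ∩ B| = 0; needs A ∩ B = ∅ (|A ∩ B| = 0) — true.
(d) basic: |A| = 5, |A ∩ B| = 2; needs |A ∖ B| = 3 — true.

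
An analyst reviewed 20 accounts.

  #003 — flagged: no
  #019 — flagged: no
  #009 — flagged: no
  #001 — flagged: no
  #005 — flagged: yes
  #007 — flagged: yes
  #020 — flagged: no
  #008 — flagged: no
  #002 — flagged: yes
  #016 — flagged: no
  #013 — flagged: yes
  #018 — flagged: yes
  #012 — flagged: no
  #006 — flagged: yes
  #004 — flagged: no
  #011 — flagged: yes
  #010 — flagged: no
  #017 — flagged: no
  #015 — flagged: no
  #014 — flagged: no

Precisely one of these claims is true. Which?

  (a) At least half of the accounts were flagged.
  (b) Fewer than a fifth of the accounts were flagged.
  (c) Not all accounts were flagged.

(c)

|A| = 20, |A ∩ B| = 7, |A ∖ B| = 13.
(a) requires |A ∩ B| ≥ |A ∖ B|: false.
(b) requires |A ∩ B| / |A| < 1/5: false.
(c) requires A ⊄ B (|A ∖ B| ≥ 1): true.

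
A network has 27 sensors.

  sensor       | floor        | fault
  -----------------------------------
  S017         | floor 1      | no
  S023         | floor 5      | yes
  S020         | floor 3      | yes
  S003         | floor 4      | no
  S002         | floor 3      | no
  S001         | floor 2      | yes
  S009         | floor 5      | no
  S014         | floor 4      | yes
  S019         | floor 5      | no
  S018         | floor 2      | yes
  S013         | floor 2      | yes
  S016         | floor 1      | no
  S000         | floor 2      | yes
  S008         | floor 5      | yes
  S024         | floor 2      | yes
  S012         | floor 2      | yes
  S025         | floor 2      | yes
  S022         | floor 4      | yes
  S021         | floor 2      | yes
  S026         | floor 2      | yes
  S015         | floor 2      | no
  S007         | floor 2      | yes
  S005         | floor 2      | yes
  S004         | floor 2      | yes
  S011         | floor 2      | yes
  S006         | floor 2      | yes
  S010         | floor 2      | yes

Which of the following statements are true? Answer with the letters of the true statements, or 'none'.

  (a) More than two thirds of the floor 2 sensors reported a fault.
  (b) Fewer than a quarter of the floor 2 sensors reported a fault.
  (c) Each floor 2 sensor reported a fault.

|A| = 16, |A ∩ B| = 15, |A ∖ B| = 1.
(a) |A ∩ B| / |A| > 2/3: holds.
(b) |A ∩ B| / |A| < 1/4: fails.
(c) A ⊆ B, i.e. every element of A is in B (|A ∖ B| = 0): fails.

(a)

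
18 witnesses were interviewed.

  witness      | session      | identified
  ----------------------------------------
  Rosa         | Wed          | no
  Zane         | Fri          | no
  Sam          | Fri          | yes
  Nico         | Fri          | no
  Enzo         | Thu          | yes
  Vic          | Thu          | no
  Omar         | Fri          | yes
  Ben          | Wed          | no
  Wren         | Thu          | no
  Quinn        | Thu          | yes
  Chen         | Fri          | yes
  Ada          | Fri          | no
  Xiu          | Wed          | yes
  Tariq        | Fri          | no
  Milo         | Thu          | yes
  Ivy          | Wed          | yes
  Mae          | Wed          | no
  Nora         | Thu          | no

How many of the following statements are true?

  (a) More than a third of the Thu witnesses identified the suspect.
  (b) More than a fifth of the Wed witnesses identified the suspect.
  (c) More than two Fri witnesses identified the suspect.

3

(a) Thu: |A| = 6, |A ∩ B| = 3; needs |A ∩ B| / |A| > 1/3 — true.
(b) Wed: |A| = 5, |A ∩ B| = 2; needs |A ∩ B| / |A| > 1/5 — true.
(c) Fri: |A| = 7, |A ∩ B| = 3; needs |A ∩ B| > 2 — true.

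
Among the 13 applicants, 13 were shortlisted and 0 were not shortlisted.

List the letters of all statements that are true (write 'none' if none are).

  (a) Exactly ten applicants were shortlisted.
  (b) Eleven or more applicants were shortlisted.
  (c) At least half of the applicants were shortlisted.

(b), (c)

|A| = 13, |A ∩ B| = 13, |A ∖ B| = 0.
(a) |A ∩ B| = 10: fails.
(b) |A ∩ B| ≥ 11: holds.
(c) |A ∩ B| ≥ |A ∖ B|: holds.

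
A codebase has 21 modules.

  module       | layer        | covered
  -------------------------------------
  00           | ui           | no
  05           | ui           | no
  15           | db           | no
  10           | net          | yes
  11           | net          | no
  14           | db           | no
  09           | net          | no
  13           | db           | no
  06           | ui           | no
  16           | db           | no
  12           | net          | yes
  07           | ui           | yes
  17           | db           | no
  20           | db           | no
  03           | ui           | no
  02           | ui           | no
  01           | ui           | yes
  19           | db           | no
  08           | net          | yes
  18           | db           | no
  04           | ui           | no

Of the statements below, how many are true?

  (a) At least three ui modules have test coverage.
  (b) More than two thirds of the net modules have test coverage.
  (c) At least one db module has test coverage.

(a) ui: |A| = 8, |A ∩ B| = 2; needs |A ∩ B| ≥ 3 — false.
(b) net: |A| = 5, |A ∩ B| = 3; needs |A ∩ B| / |A| > 2/3 — false.
(c) db: |A| = 8, |A ∩ B| = 0; needs A ∩ B ≠ ∅ (|A ∩ B| ≥ 1) — false.

0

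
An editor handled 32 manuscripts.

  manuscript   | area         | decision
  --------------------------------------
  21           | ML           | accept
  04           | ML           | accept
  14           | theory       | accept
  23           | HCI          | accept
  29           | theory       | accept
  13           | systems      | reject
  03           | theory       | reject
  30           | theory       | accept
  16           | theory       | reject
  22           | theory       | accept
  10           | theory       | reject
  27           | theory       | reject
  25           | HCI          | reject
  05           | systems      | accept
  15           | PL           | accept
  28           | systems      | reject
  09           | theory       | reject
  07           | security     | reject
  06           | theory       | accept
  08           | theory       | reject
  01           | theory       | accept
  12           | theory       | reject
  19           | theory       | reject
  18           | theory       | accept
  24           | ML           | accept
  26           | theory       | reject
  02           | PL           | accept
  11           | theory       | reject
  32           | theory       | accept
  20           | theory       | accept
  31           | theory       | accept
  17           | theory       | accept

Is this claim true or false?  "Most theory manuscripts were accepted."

True

The determiner here denotes the relation: |A ∩ B| > |A ∖ B|.
|A| = 21, |A ∩ B| = 11, |A ∖ B| = 10.
11 > 10, so the statement is true.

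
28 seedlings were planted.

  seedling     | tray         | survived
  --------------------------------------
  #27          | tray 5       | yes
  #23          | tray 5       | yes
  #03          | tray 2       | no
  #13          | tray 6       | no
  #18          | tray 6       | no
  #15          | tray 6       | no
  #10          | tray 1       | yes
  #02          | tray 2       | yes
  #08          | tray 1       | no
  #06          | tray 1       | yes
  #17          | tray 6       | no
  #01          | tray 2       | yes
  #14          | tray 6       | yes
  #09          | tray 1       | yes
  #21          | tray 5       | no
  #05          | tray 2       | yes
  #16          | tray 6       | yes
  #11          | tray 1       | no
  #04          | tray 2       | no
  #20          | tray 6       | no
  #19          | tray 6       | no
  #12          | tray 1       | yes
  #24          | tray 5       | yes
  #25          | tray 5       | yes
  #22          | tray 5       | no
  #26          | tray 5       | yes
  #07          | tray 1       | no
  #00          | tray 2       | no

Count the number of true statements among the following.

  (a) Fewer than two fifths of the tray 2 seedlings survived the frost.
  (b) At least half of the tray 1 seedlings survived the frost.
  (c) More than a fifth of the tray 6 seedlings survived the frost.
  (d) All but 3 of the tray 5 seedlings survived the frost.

(a) tray 2: |A| = 6, |A ∩ B| = 3; needs |A ∩ B| / |A| < 2/5 — false.
(b) tray 1: |A| = 7, |A ∩ B| = 4; needs |A ∩ B| ≥ |A ∖ B| — true.
(c) tray 6: |A| = 8, |A ∩ B| = 2; needs |A ∩ B| / |A| > 1/5 — true.
(d) tray 5: |A| = 7, |A ∩ B| = 5; needs |A ∖ B| = 3 — false.

2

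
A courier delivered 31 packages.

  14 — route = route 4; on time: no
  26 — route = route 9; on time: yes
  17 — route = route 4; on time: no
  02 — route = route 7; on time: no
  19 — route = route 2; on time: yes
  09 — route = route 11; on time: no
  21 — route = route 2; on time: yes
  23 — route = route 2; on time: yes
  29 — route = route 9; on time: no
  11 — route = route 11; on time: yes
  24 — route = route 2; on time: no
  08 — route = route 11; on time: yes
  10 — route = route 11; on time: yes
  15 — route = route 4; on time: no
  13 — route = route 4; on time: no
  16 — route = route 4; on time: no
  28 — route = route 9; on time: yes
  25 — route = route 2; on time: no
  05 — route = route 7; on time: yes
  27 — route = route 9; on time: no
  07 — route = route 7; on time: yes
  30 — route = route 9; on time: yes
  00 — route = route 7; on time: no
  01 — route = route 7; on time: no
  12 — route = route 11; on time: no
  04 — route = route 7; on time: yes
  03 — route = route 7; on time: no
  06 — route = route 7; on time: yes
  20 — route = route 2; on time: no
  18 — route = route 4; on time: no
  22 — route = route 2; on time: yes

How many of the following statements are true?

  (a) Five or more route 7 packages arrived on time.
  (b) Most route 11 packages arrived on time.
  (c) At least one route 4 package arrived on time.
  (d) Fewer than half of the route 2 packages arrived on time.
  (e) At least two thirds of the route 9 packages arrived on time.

(a) route 7: |A| = 8, |A ∩ B| = 4; needs |A ∩ B| ≥ 5 — false.
(b) route 11: |A| = 5, |A ∩ B| = 3; needs |A ∩ B| > |A ∖ B| — true.
(c) route 4: |A| = 6, |A ∩ B| = 0; needs A ∩ B ≠ ∅ (|A ∩ B| ≥ 1) — false.
(d) route 2: |A| = 7, |A ∩ B| = 4; needs |A ∩ B| < |A ∖ B| — false.
(e) route 9: |A| = 5, |A ∩ B| = 3; needs |A ∩ B| / |A| ≥ 2/3 — false.

1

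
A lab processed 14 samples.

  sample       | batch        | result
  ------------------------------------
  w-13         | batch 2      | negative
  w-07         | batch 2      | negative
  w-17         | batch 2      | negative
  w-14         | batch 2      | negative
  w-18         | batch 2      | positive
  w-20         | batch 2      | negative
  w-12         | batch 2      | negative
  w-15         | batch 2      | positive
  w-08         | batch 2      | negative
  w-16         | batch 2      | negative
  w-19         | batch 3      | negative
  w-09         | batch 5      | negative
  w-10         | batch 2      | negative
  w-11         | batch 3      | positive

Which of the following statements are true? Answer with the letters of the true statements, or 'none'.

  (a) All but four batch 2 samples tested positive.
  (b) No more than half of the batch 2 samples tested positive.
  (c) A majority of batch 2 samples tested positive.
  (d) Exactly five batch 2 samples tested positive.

|A| = 11, |A ∩ B| = 2, |A ∖ B| = 9.
(a) |A ∖ B| = 4: fails.
(b) |A ∩ B| ≤ |A ∖ B|: holds.
(c) |A ∩ B| > |A ∖ B|: fails.
(d) |A ∩ B| = 5: fails.

(b)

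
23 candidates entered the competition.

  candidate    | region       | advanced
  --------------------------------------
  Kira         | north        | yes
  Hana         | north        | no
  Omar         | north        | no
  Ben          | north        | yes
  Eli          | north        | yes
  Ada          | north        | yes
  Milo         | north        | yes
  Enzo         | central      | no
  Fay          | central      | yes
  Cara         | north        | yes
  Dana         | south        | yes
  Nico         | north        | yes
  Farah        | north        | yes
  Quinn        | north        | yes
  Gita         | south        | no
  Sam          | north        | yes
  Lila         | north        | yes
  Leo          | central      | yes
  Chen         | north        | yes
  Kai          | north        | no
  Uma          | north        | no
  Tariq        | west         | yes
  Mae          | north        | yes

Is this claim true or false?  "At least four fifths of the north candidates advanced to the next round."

False

'At least four fifths of the north candidates advanced to the next round' holds iff |A ∩ B| / |A| ≥ 4/5.
|A| = 17, |A ∩ B| = 13, |A ∖ B| = 4.
|A ∩ B|/|A| = 13/17, so the statement is false.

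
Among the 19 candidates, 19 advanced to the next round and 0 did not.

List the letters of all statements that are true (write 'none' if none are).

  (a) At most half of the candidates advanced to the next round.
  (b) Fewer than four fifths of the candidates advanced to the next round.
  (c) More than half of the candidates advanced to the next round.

|A| = 19, |A ∩ B| = 19, |A ∖ B| = 0.
(a) |A ∩ B| ≤ |A ∖ B|: fails.
(b) |A ∩ B| / |A| < 4/5: fails.
(c) |A ∩ B| > |A ∖ B|: holds.

(c)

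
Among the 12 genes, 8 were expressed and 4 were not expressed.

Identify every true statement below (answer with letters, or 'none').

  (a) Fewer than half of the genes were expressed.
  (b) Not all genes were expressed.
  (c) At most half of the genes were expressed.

(b)

|A| = 12, |A ∩ B| = 8, |A ∖ B| = 4.
(a) |A ∩ B| < |A ∖ B|: fails.
(b) A ⊄ B (|A ∖ B| ≥ 1): holds.
(c) |A ∩ B| ≤ |A ∖ B|: fails.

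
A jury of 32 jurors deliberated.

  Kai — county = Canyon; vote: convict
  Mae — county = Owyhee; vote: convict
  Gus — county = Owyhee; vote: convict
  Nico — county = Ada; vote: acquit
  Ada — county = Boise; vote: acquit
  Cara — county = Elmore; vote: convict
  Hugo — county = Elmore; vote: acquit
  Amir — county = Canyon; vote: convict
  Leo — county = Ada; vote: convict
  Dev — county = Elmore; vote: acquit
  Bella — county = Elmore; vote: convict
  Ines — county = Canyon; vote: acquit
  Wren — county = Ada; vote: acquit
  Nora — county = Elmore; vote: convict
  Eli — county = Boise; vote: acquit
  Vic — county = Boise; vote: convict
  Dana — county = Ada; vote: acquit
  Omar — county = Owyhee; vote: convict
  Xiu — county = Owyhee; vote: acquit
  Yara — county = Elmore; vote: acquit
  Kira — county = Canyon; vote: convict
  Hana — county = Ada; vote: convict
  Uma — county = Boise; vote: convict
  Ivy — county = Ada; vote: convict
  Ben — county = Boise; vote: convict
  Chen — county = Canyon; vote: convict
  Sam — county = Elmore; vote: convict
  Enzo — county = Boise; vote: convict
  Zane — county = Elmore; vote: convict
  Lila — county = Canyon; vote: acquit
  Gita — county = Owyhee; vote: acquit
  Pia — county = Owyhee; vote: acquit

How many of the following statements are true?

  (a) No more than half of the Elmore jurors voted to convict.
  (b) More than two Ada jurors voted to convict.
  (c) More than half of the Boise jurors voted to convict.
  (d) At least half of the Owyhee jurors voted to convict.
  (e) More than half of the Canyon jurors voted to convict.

(a) Elmore: |A| = 8, |A ∩ B| = 5; needs |A ∩ B| ≤ |A ∖ B| — false.
(b) Ada: |A| = 6, |A ∩ B| = 3; needs |A ∩ B| > 2 — true.
(c) Boise: |A| = 6, |A ∩ B| = 4; needs |A ∩ B| > |A ∖ B| — true.
(d) Owyhee: |A| = 6, |A ∩ B| = 3; needs |A ∩ B| ≥ |A ∖ B| — true.
(e) Canyon: |A| = 6, |A ∩ B| = 4; needs |A ∩ B| > |A ∖ B| — true.

4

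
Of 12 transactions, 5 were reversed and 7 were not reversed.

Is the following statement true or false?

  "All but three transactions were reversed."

Truth condition: |A ∖ B| = 3.
|A| = 12, |A ∩ B| = 5, |A ∖ B| = 7.
|A ∖ B| = 7, so the statement is false.

False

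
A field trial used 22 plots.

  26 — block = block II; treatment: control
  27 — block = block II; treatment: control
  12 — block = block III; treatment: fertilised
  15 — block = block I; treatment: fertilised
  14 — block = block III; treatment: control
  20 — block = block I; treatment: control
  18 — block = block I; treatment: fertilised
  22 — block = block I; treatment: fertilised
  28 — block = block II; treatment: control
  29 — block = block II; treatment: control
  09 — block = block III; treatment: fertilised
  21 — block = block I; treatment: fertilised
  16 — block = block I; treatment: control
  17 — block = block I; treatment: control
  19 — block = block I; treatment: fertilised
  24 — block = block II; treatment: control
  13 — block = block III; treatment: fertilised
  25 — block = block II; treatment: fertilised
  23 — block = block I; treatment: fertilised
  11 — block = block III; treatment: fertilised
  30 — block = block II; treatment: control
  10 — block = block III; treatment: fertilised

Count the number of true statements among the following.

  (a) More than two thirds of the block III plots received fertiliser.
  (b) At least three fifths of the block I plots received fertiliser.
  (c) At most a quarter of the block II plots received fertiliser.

3

(a) block III: |A| = 6, |A ∩ B| = 5; needs |A ∩ B| / |A| > 2/3 — true.
(b) block I: |A| = 9, |A ∩ B| = 6; needs |A ∩ B| / |A| ≥ 3/5 — true.
(c) block II: |A| = 7, |A ∩ B| = 1; needs |A ∩ B| / |A| ≤ 1/4 — true.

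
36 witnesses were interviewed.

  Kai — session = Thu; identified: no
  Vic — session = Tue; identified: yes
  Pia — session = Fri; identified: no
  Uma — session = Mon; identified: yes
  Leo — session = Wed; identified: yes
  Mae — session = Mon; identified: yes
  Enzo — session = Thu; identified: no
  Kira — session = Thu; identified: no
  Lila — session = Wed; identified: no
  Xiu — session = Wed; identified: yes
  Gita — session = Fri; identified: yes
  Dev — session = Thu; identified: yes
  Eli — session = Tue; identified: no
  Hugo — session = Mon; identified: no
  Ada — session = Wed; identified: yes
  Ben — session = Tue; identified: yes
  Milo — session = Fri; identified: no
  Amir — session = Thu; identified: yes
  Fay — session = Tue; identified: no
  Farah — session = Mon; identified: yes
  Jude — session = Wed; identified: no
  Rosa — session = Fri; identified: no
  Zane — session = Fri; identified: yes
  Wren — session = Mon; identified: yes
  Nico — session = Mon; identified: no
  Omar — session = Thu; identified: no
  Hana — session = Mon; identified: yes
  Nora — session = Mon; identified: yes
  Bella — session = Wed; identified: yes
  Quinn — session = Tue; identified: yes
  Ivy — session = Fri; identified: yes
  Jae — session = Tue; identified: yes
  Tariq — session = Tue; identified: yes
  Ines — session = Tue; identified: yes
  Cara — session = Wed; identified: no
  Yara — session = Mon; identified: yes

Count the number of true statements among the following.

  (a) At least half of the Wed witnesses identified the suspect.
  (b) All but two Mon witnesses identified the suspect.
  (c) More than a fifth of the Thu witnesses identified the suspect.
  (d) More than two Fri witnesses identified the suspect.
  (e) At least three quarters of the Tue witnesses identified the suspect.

5

(a) Wed: |A| = 7, |A ∩ B| = 4; needs |A ∩ B| ≥ |A ∖ B| — true.
(b) Mon: |A| = 9, |A ∩ B| = 7; needs |A ∖ B| = 2 — true.
(c) Thu: |A| = 6, |A ∩ B| = 2; needs |A ∩ B| / |A| > 1/5 — true.
(d) Fri: |A| = 6, |A ∩ B| = 3; needs |A ∩ B| > 2 — true.
(e) Tue: |A| = 8, |A ∩ B| = 6; needs |A ∩ B| / |A| ≥ 3/4 — true.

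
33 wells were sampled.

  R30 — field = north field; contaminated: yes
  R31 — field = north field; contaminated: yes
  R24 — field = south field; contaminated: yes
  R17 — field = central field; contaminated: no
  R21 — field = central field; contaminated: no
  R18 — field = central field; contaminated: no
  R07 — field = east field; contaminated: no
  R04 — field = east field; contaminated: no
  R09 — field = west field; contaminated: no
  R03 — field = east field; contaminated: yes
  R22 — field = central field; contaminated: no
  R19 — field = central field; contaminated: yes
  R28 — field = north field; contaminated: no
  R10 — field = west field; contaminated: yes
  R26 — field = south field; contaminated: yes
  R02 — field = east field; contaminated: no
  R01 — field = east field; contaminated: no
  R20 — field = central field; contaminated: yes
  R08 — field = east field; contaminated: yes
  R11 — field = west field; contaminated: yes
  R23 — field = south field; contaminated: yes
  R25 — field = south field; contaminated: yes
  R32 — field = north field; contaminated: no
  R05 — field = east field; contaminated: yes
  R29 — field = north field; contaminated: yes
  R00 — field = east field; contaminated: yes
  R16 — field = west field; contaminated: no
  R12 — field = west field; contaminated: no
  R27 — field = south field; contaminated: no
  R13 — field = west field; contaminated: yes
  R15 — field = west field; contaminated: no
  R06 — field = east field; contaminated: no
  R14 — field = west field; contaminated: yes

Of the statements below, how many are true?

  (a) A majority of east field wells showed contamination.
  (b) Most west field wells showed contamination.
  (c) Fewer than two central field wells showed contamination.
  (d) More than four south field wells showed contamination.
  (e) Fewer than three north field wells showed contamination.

(a) east field: |A| = 9, |A ∩ B| = 4; needs |A ∩ B| > |A ∖ B| — false.
(b) west field: |A| = 8, |A ∩ B| = 4; needs |A ∩ B| > |A ∖ B| — false.
(c) central field: |A| = 6, |A ∩ B| = 2; needs |A ∩ B| < 2 — false.
(d) south field: |A| = 5, |A ∩ B| = 4; needs |A ∩ B| > 4 — false.
(e) north field: |A| = 5, |A ∩ B| = 3; needs |A ∩ B| < 3 — false.

0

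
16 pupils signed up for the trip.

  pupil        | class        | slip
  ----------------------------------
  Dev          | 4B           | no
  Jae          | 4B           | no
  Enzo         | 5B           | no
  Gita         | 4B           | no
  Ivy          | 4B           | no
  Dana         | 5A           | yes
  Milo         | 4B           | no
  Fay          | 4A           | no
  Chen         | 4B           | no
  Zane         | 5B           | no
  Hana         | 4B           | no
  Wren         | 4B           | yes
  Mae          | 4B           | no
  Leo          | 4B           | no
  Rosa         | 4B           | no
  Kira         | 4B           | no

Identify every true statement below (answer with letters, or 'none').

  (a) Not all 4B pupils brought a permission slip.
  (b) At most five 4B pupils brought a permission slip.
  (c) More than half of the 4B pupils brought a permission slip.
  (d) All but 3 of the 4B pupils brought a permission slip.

(a), (b)

|A| = 12, |A ∩ B| = 1, |A ∖ B| = 11.
(a) A ⊄ B (|A ∖ B| ≥ 1): holds.
(b) |A ∩ B| ≤ 5: holds.
(c) |A ∩ B| > |A ∖ B|: fails.
(d) |A ∖ B| = 3: fails.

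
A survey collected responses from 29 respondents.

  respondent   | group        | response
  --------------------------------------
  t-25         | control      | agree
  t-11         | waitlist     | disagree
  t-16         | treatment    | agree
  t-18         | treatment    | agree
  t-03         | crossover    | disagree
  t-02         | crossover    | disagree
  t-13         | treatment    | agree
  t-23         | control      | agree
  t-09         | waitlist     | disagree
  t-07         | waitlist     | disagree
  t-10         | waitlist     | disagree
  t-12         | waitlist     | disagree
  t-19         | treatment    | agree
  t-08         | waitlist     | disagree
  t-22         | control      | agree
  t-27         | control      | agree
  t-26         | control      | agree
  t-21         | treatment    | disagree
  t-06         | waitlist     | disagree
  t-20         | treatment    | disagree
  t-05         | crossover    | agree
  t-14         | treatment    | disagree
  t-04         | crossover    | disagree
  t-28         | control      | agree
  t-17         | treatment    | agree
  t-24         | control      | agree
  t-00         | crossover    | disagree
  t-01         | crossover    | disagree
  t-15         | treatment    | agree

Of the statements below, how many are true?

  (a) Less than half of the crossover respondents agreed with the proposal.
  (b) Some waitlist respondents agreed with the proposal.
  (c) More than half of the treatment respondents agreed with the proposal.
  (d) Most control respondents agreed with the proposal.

(a) crossover: |A| = 6, |A ∩ B| = 1; needs |A ∩ B| < |A ∖ B| — true.
(b) waitlist: |A| = 7, |A ∩ B| = 0; needs A ∩ B ≠ ∅ (|A ∩ B| ≥ 1) — false.
(c) treatment: |A| = 9, |A ∩ B| = 6; needs |A ∩ B| > |A ∖ B| — true.
(d) control: |A| = 7, |A ∩ B| = 7; needs |A ∩ B| > |A ∖ B| — true.

3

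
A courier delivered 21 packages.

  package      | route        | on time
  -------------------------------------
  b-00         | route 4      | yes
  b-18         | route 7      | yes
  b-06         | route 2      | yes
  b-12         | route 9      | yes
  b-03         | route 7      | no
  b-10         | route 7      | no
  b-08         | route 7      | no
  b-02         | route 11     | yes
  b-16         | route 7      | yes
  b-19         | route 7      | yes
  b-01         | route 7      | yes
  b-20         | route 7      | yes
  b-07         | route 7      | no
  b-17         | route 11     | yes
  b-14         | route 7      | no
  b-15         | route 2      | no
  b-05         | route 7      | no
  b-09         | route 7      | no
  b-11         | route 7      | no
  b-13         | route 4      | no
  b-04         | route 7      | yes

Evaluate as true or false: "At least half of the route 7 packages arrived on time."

Truth condition: |A ∩ B| ≥ |A ∖ B|.
A (the restrictor) = {b-18, b-03, b-10, b-08, b-16, b-19, b-01, b-20, b-07, b-14, b-05, b-09, b-11, b-04}, |A| = 14.
A ∩ B = {b-18, b-16, b-19, b-01, b-20, b-04}, so |A ∩ B| = 6.
A ∖ B = {b-03, b-10, b-08, b-07, b-14, b-05, b-09, b-11}, so |A ∖ B| = 8.
6 < 8, so the statement is false.

False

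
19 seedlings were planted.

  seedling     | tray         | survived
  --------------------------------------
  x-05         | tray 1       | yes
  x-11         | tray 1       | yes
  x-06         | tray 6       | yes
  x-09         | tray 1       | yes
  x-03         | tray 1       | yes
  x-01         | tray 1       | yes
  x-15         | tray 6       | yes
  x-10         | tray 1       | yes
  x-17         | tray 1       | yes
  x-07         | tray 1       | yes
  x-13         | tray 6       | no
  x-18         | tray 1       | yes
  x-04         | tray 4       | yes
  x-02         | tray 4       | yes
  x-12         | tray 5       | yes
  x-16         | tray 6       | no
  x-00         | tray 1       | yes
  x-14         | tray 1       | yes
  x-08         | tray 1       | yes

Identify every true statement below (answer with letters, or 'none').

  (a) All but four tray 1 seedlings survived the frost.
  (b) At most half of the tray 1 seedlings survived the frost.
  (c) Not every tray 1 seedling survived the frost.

none

|A| = 12, |A ∩ B| = 12, |A ∖ B| = 0.
(a) |A ∖ B| = 4: fails.
(b) |A ∩ B| ≤ |A ∖ B|: fails.
(c) A ⊄ B (|A ∖ B| ≥ 1): fails.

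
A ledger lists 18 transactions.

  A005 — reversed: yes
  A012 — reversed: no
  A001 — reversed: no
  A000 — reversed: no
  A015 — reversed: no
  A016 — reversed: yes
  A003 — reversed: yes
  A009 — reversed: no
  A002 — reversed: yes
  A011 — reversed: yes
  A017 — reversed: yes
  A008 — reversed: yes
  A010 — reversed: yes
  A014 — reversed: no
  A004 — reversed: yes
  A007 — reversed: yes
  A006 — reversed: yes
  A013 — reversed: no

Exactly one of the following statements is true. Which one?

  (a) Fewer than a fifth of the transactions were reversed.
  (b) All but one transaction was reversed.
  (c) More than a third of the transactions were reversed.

(c)

|A| = 18, |A ∩ B| = 11, |A ∖ B| = 7.
(a) requires |A ∩ B| / |A| < 1/5: false.
(b) requires |A ∖ B| = 1: false.
(c) requires |A ∩ B| / |A| > 1/3: true.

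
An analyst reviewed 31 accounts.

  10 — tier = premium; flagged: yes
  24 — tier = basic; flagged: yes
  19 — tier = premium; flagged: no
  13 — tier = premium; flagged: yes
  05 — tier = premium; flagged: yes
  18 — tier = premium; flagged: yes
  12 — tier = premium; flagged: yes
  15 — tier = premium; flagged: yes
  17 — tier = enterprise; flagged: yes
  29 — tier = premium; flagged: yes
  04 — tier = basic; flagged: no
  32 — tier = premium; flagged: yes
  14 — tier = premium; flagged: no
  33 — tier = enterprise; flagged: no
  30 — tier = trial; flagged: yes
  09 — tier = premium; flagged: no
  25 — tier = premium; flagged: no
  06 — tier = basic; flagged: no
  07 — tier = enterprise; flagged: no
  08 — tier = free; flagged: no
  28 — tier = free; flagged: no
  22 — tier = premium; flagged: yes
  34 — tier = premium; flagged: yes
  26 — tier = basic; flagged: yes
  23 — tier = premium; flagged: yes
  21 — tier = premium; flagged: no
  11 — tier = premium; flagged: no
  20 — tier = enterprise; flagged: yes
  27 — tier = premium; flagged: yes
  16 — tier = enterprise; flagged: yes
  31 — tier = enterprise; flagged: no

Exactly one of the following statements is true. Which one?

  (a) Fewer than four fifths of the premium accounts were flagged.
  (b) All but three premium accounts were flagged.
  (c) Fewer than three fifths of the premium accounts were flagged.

|A| = 18, |A ∩ B| = 12, |A ∖ B| = 6.
(a) requires |A ∩ B| / |A| < 4/5: true.
(b) requires |A ∖ B| = 3: false.
(c) requires |A ∩ B| / |A| < 3/5: false.

(a)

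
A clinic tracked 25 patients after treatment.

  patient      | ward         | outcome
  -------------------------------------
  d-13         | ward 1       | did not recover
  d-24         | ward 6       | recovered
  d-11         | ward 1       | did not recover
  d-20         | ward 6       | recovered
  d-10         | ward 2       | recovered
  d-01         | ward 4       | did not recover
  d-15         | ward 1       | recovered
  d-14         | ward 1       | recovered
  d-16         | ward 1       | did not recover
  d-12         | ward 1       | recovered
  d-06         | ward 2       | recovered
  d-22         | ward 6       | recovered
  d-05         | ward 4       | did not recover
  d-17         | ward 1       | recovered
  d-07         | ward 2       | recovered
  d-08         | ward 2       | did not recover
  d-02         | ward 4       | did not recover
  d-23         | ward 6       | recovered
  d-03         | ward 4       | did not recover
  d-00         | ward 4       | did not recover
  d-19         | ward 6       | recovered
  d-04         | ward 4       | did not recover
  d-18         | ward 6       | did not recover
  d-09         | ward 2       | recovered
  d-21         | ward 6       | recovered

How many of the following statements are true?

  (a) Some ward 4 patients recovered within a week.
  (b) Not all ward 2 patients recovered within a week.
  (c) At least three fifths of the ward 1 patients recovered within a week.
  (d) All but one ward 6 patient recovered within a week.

2

(a) ward 4: |A| = 6, |A ∩ B| = 0; needs A ∩ B ≠ ∅ (|A ∩ B| ≥ 1) — false.
(b) ward 2: |A| = 5, |A ∩ B| = 4; needs A ⊄ B (|A ∖ B| ≥ 1) — true.
(c) ward 1: |A| = 7, |A ∩ B| = 4; needs |A ∩ B| / |A| ≥ 3/5 — false.
(d) ward 6: |A| = 7, |A ∩ B| = 6; needs |A ∖ B| = 1 — true.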